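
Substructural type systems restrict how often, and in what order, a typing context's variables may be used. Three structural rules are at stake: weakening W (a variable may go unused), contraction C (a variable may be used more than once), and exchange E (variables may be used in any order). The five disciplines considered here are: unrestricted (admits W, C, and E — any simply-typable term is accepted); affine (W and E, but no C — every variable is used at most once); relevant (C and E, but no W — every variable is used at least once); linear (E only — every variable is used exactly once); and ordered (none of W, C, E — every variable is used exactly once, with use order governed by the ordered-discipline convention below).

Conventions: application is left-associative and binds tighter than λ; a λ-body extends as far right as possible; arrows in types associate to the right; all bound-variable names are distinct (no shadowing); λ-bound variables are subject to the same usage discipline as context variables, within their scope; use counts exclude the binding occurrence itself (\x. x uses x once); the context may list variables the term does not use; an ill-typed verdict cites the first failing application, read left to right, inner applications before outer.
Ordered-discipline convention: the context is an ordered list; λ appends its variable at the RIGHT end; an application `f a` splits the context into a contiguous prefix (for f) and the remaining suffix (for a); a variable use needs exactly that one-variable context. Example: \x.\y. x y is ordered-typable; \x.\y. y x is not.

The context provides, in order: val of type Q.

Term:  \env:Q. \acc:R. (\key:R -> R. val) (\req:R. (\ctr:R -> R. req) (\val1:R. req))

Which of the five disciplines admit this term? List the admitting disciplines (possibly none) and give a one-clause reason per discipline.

accepted by: unrestricted
counts: val=1; env [bound]=0; acc [bound]=0; key [bound]=0; req [bound]=2; ctr [bound]=0; val1 [bound]=0
use order (left to right): val, req, req
typing: the term checks, with type Q -> R -> Q
ordered ✗ (req ×2 used more than once (contraction); env, acc, key, ctr, val1 never used (weakening))
linear ✗ (req ×2 used more than once (contraction); env, acc, key, ctr, val1 never used (weakening))
affine ✗ (req ×2 used more than once (contraction))
relevant ✗ (env, acc, key, ctr, val1 never used (weakening))
unrestricted ✓ (simply typable at Q -> R -> Q; W, C, E all held)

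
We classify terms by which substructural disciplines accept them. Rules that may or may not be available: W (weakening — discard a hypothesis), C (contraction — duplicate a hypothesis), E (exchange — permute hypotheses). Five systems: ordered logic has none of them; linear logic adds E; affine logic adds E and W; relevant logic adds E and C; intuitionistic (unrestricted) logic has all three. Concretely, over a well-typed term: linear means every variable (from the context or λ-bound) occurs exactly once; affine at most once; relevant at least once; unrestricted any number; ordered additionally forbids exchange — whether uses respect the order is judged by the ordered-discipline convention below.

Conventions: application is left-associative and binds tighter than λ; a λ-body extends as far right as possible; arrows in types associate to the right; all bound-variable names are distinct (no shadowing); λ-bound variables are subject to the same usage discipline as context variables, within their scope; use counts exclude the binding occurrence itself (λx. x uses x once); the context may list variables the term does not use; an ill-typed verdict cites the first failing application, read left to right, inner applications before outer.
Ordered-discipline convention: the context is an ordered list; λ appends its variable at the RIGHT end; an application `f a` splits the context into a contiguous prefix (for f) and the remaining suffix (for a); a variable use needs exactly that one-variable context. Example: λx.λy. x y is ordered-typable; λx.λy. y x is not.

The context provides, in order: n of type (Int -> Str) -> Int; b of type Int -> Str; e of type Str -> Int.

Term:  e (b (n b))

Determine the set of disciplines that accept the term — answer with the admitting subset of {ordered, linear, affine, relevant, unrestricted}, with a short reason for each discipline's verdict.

admitted by: relevant, unrestricted
counts: n ×1; b ×2; e ×1
uses in reading order: e, b, n, b
typing: well-typed — term : Int
ordered ✗ (needs contraction — b ×2)
linear ✗ (needs contraction — b ×2)
affine ✗ (needs contraction — b ×2)
relevant ✓ (none of n, b, e goes unused)
unrestricted ✓ (well-typed at Int; no restrictions here)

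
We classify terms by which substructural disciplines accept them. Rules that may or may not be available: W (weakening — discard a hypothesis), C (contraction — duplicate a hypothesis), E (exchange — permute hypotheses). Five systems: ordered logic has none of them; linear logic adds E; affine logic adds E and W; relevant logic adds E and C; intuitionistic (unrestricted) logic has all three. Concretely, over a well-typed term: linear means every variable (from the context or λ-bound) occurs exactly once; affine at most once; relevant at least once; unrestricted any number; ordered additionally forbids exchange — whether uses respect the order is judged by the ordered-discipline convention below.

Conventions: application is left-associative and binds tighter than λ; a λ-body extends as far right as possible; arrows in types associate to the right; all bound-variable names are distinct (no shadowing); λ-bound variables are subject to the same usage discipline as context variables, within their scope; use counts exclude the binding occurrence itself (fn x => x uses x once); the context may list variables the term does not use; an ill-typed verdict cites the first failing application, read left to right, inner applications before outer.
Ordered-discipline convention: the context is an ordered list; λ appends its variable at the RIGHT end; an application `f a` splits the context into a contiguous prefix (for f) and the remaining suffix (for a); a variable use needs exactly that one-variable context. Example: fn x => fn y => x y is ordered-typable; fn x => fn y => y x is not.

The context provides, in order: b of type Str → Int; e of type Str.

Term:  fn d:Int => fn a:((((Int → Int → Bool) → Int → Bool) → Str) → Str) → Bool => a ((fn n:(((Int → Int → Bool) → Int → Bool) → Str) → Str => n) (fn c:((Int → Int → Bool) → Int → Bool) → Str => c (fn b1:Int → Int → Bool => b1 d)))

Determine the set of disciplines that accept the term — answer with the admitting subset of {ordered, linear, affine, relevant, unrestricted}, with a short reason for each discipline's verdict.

admitted in: affine, unrestricted
variable uses: b: 0, e: 0, d [bound]: 1, a [bound]: 1, n [bound]: 1, c [bound]: 1, b1 [bound]: 1
left-to-right use order: a, n, c, b1, d
typing: well-typed — term : Int → (((((Int → Int → Bool) → Int → Bool) → Str) → Str) → Bool) → Bool
ordered: ✗, unused: b, e — weakening required
linear: ✗, unused: b, e — weakening required
affine: ✓, at most one use each (b, e, d, a, n, c, b1)
relevant: ✗, unused: b, e — weakening required
unrestricted: ✓, typability at Int → (((((Int → Int → Bool) → Int → Bool) → Str) → Str) → Bool) → Bool is all that's needed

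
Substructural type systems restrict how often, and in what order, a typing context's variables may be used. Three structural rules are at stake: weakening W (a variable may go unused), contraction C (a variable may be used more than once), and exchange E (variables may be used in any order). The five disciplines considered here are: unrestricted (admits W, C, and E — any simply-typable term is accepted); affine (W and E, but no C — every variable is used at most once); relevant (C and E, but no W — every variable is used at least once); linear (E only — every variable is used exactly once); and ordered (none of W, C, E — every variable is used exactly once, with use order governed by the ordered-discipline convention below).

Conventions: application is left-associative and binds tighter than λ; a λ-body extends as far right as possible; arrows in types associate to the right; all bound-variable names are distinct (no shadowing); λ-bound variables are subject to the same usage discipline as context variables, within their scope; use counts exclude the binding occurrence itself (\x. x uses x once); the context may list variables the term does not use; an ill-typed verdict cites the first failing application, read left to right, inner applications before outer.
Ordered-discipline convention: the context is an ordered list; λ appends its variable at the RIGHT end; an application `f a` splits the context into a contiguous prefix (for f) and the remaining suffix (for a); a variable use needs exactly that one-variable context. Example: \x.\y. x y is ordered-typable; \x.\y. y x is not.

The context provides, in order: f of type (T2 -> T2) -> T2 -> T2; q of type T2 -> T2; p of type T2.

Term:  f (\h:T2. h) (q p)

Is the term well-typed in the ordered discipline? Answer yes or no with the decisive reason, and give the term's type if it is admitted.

yes — f, q, p, h: once each, no exchange needed; term : T2
counts: f=1; q=1; p=1; h (λ-bound)=1
use order (left to right): f, h, q, p
typing: the term checks, with type T2
all disciplines: ordered ✓ | linear ✓ | affine ✓ | relevant ✓ | unrestricted ✓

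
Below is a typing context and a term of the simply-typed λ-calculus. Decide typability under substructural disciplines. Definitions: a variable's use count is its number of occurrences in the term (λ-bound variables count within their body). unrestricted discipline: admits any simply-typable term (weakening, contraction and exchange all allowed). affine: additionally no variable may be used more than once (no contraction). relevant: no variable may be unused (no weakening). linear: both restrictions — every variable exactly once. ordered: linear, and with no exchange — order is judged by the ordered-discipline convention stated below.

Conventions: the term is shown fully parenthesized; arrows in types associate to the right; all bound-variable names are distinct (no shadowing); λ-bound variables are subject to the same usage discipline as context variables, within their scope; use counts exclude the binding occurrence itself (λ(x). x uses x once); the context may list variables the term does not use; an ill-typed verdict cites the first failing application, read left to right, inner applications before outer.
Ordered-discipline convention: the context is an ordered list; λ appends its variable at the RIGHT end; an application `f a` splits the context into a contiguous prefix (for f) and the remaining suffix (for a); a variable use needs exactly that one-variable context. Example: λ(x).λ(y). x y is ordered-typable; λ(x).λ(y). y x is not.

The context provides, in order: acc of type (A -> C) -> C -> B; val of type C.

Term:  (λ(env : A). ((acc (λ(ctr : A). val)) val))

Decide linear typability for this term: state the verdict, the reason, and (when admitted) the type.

no — uses contraction: val ×2; unused: env, ctr — weakening required
use counts: acc: 1; val: 2; env (bound): 0; ctr (bound): 0
order of uses: acc, val, val
typing: the term checks, with type A -> B
all disciplines: ordered ✗ · linear ✗ · affine ✗ · relevant ✗ · unrestricted ✓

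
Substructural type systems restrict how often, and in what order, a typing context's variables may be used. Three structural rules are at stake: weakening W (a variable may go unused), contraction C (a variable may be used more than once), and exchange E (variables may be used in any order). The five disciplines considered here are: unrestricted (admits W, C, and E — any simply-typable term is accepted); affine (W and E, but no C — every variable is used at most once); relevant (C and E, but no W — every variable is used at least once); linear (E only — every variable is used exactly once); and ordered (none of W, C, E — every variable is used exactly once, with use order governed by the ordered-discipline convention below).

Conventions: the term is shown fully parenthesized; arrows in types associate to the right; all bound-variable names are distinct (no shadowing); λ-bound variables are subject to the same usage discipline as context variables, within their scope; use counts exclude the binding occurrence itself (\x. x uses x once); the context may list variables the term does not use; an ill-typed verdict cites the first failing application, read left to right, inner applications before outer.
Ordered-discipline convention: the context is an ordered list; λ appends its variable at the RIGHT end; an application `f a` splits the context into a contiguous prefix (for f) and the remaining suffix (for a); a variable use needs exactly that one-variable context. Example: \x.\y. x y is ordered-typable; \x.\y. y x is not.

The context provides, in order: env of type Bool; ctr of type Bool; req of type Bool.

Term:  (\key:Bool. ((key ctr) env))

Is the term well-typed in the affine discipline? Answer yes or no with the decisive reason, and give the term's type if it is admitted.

no — a type mismatch blocks all five
use counts: env=1, ctr=1, req=0, key (λ-bound)=1
uses in reading order: key, ctr, env
typing: ill-typed: applying a non-function (Bool)
across the five disciplines: ordered ✗ | linear ✗ | affine ✗ | relevant ✗ | unrestricted ✗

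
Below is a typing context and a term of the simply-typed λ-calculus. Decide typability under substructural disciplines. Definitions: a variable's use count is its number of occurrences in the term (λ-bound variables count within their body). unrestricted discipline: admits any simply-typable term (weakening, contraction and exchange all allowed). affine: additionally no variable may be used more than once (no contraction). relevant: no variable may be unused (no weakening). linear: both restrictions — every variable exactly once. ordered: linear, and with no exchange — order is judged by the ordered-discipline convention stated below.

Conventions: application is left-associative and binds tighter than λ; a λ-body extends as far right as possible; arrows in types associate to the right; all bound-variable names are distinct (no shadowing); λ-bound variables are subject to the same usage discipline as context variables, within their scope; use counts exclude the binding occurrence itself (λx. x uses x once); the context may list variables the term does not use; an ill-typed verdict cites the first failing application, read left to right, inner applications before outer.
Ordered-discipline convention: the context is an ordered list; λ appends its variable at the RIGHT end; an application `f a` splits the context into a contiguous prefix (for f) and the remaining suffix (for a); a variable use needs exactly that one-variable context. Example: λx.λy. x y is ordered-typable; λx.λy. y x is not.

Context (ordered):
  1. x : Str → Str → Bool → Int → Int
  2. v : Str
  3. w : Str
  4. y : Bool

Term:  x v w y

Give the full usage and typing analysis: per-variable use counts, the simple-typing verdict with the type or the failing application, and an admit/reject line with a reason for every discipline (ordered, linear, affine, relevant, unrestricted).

variable uses: x: 1; v: 1; w: 1; y: 1
left-to-right use order: x, v, w, y
typing: ✓ — Int → Int
ordered: ✓ — x, v, w, y once each; derivable with no W/C/E
linear: ✓ — each of x, v, w, y used exactly once
affine: ✓ — no duplicate uses among x, v, w, y
relevant: ✓ — every one of x, v, w, y appears
unrestricted: ✓ — typability at Int → Int is all that's needed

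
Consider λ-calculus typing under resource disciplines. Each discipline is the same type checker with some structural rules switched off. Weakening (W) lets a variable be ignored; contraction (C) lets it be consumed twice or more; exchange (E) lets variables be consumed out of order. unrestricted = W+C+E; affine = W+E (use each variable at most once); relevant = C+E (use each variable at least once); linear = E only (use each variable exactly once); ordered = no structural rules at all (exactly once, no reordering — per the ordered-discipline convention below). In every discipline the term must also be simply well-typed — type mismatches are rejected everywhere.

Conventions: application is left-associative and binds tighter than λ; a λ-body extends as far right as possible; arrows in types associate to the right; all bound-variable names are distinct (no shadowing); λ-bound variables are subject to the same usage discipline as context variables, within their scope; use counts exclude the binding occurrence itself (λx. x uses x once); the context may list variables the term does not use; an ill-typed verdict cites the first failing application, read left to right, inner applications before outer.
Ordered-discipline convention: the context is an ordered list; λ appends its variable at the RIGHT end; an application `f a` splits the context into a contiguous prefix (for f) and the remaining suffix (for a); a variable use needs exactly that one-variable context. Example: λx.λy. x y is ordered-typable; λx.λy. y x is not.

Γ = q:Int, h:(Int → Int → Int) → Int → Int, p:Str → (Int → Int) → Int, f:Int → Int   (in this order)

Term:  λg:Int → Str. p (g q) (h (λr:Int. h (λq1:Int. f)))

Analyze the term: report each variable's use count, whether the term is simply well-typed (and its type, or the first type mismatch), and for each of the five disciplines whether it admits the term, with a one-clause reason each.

use counts: q=1, h=2, p=1, f=1, g [bound]=1, r [bound]=0, q1 [bound]=0
uses in reading order: p, g, q, h, h, f
typing: the term checks, with type (Int → Str) → Int
ordered: ✗, repeated use of h ×2; unused: r, q1 — weakening required
linear: ✗, repeated use of h ×2; unused: r, q1 — weakening required
affine: ✗, repeated use of h ×2
relevant: ✗, unused: r, q1 — weakening required
unrestricted: ✓, typability at (Int → Str) → Int is all that's needed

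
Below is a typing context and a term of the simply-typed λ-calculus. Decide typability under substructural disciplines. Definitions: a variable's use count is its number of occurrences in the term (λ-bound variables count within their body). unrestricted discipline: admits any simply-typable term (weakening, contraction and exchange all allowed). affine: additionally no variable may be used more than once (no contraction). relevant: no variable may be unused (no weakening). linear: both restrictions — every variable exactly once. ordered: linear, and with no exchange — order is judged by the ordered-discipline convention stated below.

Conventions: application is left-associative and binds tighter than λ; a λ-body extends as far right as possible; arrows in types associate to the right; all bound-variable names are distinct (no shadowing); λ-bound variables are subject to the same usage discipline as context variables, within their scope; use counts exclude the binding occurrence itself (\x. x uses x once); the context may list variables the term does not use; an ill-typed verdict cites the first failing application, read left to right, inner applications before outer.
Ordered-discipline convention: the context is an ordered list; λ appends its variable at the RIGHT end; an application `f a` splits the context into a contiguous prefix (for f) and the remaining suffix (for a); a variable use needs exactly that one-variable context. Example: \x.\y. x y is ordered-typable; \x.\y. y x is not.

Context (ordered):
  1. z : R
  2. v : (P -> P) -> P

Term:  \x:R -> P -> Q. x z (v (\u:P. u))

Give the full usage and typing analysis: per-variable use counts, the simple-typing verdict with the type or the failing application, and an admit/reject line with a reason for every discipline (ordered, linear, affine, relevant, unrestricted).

use counts: z: 1×, v: 1×, x (λ-bound): 1×, u (λ-bound): 1×
use order (left to right): x, z, v, u
typing: ✓ — (R -> P -> Q) -> Q
ordered: ✗, use order x, z, v, u needs exchange
linear: ✓, exactly-once usage across z, v, x, u
affine: ✓, at most one use each (z, v, x, u)
relevant: ✓, every one of z, v, x, u appears
unrestricted: ✓, typability at (R -> P -> Q) -> Q is all that's needed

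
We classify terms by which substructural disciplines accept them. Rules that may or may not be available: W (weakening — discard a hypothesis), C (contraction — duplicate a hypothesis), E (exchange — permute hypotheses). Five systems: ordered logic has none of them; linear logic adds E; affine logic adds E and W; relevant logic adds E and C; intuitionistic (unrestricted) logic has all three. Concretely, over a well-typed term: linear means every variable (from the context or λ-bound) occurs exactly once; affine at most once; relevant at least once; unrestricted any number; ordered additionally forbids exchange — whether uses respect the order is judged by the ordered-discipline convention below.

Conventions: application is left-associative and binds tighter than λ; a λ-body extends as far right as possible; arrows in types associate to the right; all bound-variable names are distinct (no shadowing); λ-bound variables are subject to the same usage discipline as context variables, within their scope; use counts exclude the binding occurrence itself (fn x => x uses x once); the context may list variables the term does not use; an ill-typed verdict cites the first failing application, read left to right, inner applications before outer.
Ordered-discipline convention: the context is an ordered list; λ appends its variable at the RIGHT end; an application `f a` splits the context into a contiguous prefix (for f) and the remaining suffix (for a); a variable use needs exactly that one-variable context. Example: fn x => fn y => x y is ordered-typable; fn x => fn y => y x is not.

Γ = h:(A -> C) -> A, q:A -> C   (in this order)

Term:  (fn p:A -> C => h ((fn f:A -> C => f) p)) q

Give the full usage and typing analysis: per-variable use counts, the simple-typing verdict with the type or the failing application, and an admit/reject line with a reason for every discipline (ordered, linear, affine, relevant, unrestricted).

counts: h ×1; q ×1; p (bound) ×1; f (bound) ×1
uses in reading order: h, f, p, q
typing: ✓ — A
ordered ✓ (single-use (h, q, p, f), ordered derivation ok)
linear ✓ (each of h, q, p, f used exactly once)
affine ✓ (h, q, p, f: no repeats, contraction unneeded)
relevant ✓ (h, q, p, f: all used, weakening unneeded)
unrestricted ✓ (type-checks (A) and nothing is barred)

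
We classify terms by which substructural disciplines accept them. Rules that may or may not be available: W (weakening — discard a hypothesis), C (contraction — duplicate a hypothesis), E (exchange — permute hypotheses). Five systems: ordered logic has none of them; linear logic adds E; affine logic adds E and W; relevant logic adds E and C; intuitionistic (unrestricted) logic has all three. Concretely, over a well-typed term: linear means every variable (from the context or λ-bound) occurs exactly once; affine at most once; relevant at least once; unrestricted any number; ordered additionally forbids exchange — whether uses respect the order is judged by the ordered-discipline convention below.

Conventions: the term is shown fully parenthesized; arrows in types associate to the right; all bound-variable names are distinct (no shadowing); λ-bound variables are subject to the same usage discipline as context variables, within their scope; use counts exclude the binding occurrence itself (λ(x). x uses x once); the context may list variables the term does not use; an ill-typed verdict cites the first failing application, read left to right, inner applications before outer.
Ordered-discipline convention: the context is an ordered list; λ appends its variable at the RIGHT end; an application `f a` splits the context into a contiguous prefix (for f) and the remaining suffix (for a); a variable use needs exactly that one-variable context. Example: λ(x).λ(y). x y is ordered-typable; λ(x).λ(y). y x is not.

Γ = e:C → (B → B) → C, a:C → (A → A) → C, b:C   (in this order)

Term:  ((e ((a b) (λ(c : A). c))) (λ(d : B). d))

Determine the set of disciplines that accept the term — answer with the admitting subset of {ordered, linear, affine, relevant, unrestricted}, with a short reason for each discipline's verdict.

accepted by: ordered, linear, affine, relevant, unrestricted
variable uses: e ×1, a ×1, b ×1, c (bound) ×1, d (bound) ×1
use order (left to right): e, a, b, c, d
typing: ✓ — C
ordered: ✓, e, a, b, c, d once each; derivable with no W/C/E
linear: ✓, exactly-once usage across e, a, b, c, d
affine: ✓, no duplicate uses among e, a, b, c, d
relevant: ✓, none of e, a, b, c, d goes unused
unrestricted: ✓, type-checks (C) and nothing is barred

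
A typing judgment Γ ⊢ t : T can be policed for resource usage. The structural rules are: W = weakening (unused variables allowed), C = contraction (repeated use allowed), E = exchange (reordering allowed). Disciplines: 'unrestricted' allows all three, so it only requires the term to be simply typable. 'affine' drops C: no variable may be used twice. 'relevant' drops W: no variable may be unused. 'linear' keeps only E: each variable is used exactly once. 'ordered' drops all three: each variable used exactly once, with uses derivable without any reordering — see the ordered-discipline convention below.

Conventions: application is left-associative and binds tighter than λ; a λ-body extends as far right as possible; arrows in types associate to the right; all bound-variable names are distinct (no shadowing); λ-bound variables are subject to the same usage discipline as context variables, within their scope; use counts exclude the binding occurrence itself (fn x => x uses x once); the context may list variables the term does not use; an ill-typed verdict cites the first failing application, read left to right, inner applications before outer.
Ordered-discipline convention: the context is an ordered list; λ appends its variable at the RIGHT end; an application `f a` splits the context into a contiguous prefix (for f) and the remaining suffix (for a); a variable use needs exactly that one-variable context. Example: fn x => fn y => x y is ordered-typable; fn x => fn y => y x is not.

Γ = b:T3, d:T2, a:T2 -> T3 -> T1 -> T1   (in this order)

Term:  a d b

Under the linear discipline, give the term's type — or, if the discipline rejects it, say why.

term : T1 -> T1
variable uses: b: 1, d: 1, a: 1
left-to-right use order: a, d, b
typing: well-typed — term : T1 -> T1
per-discipline verdicts: ordered ✗ · linear ✓ · affine ✓ · relevant ✓ · unrestricted ✓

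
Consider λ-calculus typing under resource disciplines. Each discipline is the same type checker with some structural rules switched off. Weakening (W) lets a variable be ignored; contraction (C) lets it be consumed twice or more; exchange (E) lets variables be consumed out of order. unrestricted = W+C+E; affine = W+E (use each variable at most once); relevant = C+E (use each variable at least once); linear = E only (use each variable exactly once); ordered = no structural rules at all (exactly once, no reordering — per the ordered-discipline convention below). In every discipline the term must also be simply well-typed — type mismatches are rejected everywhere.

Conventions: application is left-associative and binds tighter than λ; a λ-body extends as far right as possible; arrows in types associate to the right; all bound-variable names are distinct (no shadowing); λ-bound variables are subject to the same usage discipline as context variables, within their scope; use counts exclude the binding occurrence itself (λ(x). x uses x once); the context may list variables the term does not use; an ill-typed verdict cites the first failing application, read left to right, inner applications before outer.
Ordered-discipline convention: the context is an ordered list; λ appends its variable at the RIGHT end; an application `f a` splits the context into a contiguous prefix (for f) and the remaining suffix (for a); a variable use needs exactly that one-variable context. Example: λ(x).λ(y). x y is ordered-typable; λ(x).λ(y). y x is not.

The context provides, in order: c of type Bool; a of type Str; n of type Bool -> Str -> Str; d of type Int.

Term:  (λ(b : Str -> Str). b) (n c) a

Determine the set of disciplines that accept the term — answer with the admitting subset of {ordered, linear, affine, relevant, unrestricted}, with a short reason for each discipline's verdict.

admitting disciplines: affine, unrestricted
counts: c: 1×, a: 1×, n: 1×, d: 0×, b [bound]: 1×
order of uses: b, n, c, a
typing: well-typed — term : Str
ordered: ✗, d left unused
linear: ✗, d left unused
affine: ✓, no duplicate uses among c, a, n, d, b
relevant: ✗, d left unused
unrestricted: ✓, simply typable at Str; W, C, E all held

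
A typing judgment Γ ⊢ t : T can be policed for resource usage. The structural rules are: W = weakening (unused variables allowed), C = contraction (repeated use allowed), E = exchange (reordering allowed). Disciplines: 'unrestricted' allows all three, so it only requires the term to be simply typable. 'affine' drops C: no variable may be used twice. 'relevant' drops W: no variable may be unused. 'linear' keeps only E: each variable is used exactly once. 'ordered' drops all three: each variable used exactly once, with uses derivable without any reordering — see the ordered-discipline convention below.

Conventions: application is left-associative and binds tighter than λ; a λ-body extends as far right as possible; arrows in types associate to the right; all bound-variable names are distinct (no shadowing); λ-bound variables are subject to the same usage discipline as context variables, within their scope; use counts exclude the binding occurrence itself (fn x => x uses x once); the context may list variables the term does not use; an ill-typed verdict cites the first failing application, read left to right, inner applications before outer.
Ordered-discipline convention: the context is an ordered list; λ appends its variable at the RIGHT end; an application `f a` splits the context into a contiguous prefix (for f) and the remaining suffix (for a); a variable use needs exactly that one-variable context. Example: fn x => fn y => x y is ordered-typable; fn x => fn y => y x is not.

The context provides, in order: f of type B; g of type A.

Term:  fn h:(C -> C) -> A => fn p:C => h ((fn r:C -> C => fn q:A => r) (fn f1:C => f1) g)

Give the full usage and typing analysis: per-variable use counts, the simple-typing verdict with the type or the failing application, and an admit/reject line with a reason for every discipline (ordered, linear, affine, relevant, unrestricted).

usage: f=0, g=1, h (bound)=1, p (bound)=0, r (bound)=1, q (bound)=0, f1 (bound)=1
use order (left to right): h, r, f1, g
typing: ✓ — ((C -> C) -> A) -> C -> A
ordered: ✗ — f, p, q left unused
linear: ✗ — f, p, q left unused
affine: ✓ — at most one use each (f, g, h, p, r, q, f1)
relevant: ✗ — f, p, q left unused
unrestricted: ✓ — typability at ((C -> C) -> A) -> C -> A is all that's needed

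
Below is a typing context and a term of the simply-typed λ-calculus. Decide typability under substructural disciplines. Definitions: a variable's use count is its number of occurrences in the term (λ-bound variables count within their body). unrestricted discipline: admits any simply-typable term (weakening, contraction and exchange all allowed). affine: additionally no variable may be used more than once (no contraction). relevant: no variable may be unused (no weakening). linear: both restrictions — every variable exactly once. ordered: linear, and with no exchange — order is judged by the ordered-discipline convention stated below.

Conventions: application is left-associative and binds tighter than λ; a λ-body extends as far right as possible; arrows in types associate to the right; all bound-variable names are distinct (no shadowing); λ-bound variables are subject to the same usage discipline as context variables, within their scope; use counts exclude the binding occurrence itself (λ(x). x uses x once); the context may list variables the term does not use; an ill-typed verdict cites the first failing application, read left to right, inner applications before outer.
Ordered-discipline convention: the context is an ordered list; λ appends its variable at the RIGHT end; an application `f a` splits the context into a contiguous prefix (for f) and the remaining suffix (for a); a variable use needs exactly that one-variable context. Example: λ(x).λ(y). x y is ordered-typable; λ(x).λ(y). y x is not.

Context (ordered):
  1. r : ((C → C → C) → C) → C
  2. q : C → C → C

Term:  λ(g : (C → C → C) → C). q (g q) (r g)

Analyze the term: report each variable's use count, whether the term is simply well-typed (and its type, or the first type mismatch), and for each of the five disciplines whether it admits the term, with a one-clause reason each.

use counts: r=1, q=2, g (λ-bound)=2
uses in reading order: q, g, q, r, g
typing: well-typed — term : ((C → C → C) → C) → C
ordered: ✗ — q ×2, g ×2 used more than once (contraction)
linear: ✗ — q ×2, g ×2 used more than once (contraction)
affine: ✗ — q ×2, g ×2 used more than once (contraction)
relevant: ✓ — at least one use each (r, q, g)
unrestricted: ✓ — type-checks (((C → C → C) → C) → C) and nothing is barred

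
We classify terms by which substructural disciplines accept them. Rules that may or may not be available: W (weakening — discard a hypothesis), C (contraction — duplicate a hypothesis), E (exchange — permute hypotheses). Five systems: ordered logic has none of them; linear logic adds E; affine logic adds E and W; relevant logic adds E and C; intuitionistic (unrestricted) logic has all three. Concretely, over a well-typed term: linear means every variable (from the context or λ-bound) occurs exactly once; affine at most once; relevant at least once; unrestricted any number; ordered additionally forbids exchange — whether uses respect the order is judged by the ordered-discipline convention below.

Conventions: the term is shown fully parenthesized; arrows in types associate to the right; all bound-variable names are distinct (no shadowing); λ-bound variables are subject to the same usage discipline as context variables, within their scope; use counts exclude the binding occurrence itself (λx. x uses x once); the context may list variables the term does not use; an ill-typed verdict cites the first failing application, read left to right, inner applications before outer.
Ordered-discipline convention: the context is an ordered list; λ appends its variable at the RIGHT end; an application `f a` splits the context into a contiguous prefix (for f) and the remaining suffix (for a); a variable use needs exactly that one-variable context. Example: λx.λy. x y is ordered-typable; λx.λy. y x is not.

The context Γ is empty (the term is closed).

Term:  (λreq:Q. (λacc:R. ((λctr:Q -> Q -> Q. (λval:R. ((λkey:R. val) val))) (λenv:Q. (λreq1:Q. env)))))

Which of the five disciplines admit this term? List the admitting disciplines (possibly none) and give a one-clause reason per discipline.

admitting disciplines: unrestricted
variable uses: req (bound): 0; acc (bound): 0; ctr (bound): 0; val (bound): 2; key (bound): 0; env (bound): 1; req1 (bound): 0
use order (left to right): val, val, env
typing: the term checks, with type Q -> R -> R -> R
ordered: ✗ — repeated use of val ×2; req, acc, ctr, key, req1 never used (weakening)
linear: ✗ — repeated use of val ×2; req, acc, ctr, key, req1 never used (weakening)
affine: ✗ — repeated use of val ×2
relevant: ✗ — req, acc, ctr, key, req1 never used (weakening)
unrestricted: ✓ — well-typed at Q -> R -> R -> R; no restrictions here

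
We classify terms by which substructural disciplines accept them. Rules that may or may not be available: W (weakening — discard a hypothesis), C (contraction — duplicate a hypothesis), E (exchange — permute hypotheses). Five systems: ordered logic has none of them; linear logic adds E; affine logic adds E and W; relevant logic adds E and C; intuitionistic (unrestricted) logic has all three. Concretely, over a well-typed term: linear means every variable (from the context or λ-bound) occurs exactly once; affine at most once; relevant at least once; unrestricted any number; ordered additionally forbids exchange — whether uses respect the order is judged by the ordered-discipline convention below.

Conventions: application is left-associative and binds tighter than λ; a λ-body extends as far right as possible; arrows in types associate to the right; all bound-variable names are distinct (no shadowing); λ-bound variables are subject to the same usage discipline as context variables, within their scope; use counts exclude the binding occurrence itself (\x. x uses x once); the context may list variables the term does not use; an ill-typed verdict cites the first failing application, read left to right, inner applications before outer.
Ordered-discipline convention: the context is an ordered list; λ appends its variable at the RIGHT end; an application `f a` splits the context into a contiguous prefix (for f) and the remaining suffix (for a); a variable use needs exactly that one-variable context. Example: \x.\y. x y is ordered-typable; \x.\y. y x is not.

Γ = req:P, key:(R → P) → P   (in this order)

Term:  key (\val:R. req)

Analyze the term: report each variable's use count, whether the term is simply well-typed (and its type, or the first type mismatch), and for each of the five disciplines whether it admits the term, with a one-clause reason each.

usage: req ×1, key ×1, val [bound] ×0
use order (left to right): key, req
typing: well-typed at P
ordered ✗ (needs weakening: val unused)
linear ✗ (needs weakening: val unused)
affine ✓ (req, key, val: no repeats, contraction unneeded)
relevant ✗ (needs weakening: val unused)
unrestricted ✓ (well-typed at P; no restrictions here)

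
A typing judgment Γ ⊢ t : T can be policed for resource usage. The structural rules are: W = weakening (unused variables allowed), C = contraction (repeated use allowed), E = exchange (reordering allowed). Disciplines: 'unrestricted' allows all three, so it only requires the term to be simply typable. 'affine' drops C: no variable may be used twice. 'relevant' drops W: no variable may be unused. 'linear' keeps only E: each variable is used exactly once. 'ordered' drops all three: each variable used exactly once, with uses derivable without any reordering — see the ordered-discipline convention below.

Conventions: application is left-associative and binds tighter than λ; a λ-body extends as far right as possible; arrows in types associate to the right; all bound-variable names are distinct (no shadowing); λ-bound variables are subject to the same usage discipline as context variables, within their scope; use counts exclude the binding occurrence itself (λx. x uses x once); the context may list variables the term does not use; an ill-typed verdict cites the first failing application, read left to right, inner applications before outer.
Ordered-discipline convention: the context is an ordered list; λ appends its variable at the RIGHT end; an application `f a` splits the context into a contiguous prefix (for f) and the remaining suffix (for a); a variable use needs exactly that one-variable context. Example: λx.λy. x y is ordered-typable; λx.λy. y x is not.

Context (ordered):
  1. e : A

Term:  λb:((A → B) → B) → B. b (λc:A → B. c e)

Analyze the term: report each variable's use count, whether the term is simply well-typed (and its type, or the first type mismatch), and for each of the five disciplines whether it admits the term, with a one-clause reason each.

usage: e: 1; b (λ-bound): 1; c (λ-bound): 1
left-to-right use order: b, c, e
typing: well-typed — term : (((A → B) → B) → B) → B
ordered: ✗, use order b, c, e needs exchange
linear: ✓, each of e, b, c used exactly once
affine: ✓, no duplicate uses among e, b, c
relevant: ✓, at least one use each (e, b, c)
unrestricted: ✓, simply typable at (((A → B) → B) → B) → B; W, C, E all held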